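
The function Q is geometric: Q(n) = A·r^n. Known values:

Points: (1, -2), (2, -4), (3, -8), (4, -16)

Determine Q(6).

Consecutive ratio: -4/(-2) = 2, and -8/(-4) = 2, so r = 2.
Then A·2^1 = -2 gives A = -1, and Q(n) = -1·2^n.
Q(6) = -1·2^6 = -64.

-64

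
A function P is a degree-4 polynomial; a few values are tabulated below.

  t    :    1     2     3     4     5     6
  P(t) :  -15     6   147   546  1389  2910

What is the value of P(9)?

First differences: 21, 141, 399, 843, 1521. Second differences: 120, 258, 444, 678. Third differences: 138, 186, 234. Fourth differences: 48, 48.
Level-4 differences are constant, so P has degree 4.
Fitting a degree-4 polynomial gives P(t) = 2t^4 + 3t³ - 8t² - 6t - 6.
Then P(9) = 14601.

14601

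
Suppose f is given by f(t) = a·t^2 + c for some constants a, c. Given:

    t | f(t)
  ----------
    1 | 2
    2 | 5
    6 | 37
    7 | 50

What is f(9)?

From f(1) = 2 and f(2) = 5: 1a + c = 2 and 4a + c = 5.
Subtracting: 3a = 3, so a = 1; then c = 2 − 1·1 = 1.
So f(t) = 1t² + 1, and f(9) = 82.

82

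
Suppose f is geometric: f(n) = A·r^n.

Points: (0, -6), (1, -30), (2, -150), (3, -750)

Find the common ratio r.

Consecutive ratio: -30/(-6) = 5, and -150/(-30) = 5, so r = 5.
Then A·5^0 = -6 gives A = -6, and f(n) = -6·5^n.

5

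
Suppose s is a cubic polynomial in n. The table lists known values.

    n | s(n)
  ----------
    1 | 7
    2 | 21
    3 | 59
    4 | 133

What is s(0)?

Write s(n) = an³ + bn² + cn + d; the 4 given values yield a linear system in the 4 coefficients.
Solving, s(n) = 2n³ + 5.
The constant term is s(0) = 5.

5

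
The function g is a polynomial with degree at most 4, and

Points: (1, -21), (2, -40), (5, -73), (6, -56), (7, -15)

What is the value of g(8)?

56

Write g(m) = am^4 + bm³ + cm² + dm + e; the 5 given values yield a linear system in the 5 coefficients.
Solving, the leading coefficient vanishes, and g(m) = m³ - 6m² - 8m - 8.
Then g(8) = 56.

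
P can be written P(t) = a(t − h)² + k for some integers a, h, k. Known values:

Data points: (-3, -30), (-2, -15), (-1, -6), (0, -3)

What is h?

0

First differences 15, 9, 3; second difference -6 = 2a, so a = -3.
Expanding, the t-coefficient is −2ah = 6h; matching it to the data gives h = 0, and then k = -3.
So P(t) = -3(t + 0)² − 3.
Hence h = 0.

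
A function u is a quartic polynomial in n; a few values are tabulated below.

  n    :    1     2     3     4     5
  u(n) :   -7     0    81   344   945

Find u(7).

Write u(n) = an^4 + bn³ + cn² + dn + e; the 5 given values yield a linear system in the 5 coefficients.
Solving, u(n) = 2n^4 - 2n³ - n² - 6n.
Then u(7) = 4025.

4025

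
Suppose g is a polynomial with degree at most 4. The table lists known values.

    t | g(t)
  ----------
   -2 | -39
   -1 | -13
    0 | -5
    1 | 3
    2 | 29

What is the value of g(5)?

395

First differences: 26, 8, 8, 26. Second differences: -18, 0, 18. Third differences: 18, 18.
Level-3 differences are constant, so g has degree 3.
Fitting a degree-3 polynomial gives g(t) = 3t³ + 5t - 5.
Then g(5) = 395.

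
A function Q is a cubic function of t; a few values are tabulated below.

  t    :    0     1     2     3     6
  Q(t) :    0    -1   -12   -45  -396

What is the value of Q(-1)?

Write Q(t) = at³ + bt² + ct + d; the 5 given values yield a linear system in the 4 coefficients.
Solving, Q(t) = -2t³ + t².
Then Q(-1) = 3.

3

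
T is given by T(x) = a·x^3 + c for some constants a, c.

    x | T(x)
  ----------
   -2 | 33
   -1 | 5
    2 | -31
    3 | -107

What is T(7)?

-1371

From T(-2) = 33 and T(-1) = 5: -8a + c = 33 and -1a + c = 5.
Subtracting: 7a = -28, so a = -4; then c = 33 − (-4)·(-8) = 1.
So T(x) = -4x³ + 1, and T(7) = -1371.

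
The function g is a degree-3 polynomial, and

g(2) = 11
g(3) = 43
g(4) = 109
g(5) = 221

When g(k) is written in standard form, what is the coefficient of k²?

Write g(k) = ak³ + bk² + ck + d; the 4 given values yield a linear system in the 4 coefficients.
Solving, g(k) = 2k³ - k² - k + 1.
The coefficient of k² is -1.

-1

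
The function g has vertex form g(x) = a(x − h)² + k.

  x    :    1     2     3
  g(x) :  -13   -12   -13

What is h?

First differences 1, -1; second difference -2 = 2a, so a = -1.
Expanding, the x-coefficient is −2ah = 2h; matching it to the data gives h = 2, and then k = -12.
So g(x) = -1(x − 2)² − 12.
Hence h = 2.

2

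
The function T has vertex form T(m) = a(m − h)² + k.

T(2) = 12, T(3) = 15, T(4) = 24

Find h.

First differences 3, 9; second difference 6 = 2a, so a = 3.
Expanding, the m-coefficient is −2ah = -6h; matching it to the data gives h = 2, and then k = 12.
So T(m) = 3(m − 2)² + 12.
Hence h = 2.

2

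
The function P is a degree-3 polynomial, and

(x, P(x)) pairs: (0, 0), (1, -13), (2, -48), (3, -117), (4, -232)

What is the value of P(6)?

First differences: -13, -35, -69, -115. Second differences: -22, -34, -46. Third differences: -12, -12.
Level-3 differences are constant, so P has degree 3.
Fitting a degree-3 polynomial gives P(x) = -2x³ - 5x² - 6x.
Then P(6) = -648.

-648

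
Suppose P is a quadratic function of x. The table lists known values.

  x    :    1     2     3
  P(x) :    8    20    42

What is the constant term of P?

6

Write P(x) = ax² + bx + c; the 3 given values yield a linear system in the 3 coefficients.
Solving, P(x) = 5x² - 3x + 6.
The constant term is P(0) = 6.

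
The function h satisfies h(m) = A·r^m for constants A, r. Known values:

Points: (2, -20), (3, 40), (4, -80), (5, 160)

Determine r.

Consecutive ratio: 40/(-20) = -2, and -80/40 = -2, so r = -2.
Then A·(-2)^2 = -20 gives A = -5, and h(m) = -5·(-2)^m.

-2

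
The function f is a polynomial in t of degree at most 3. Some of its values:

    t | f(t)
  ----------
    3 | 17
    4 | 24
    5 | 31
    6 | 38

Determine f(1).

Write f(t) = at³ + bt² + ct + d; the 4 given values yield a linear system in the 4 coefficients.
Solving, the top 2 coefficients vanish, and f(t) = 7t - 4.
Then f(1) = 3.

3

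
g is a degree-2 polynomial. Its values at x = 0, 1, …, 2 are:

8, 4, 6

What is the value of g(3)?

14

Write g(x) = ax² + bx + c; the 3 given values yield a linear system in the 3 coefficients.
Solving, g(x) = 3x² - 7x + 8.
Then g(3) = 14.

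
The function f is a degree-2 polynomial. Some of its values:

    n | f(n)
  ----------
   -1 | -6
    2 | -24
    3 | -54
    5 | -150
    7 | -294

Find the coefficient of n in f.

0

Write f(n) = an² + bn + c; the 5 given values yield a linear system in the 3 coefficients.
Solving, f(n) = -6n².
The coefficient of n is 0.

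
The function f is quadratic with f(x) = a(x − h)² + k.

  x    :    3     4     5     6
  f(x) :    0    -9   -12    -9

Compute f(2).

First differences -9, -3, 3; second difference 6 = 2a, so a = 3.
Expanding, the x-coefficient is −2ah = -6h; matching it to the data gives h = 5, and then k = -12.
So f(x) = 3(x − 5)² − 12.
f(2) = 3·(-3)² − 12 = 15.

15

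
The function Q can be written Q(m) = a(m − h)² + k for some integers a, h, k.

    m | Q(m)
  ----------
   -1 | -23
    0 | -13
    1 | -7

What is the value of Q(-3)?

First differences 10, 6; second difference -4 = 2a, so a = -2.
Expanding, the m-coefficient is −2ah = 4h; matching it to the data gives h = 2, and then k = -5.
So Q(m) = -2(m − 2)² − 5.
Q(-3) = -2·(-5)² − 5 = -55.

-55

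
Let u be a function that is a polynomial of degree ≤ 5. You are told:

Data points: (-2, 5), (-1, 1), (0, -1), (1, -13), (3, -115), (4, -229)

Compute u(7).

-967

Write u(n) = an^5 + bn^4 + cn³ + dn² + en + p; the 6 given values yield a linear system in the 6 coefficients.
Solving, the top 2 coefficients vanish, and u(n) = -2n³ - 5n² - 5n - 1.
Then u(7) = -967.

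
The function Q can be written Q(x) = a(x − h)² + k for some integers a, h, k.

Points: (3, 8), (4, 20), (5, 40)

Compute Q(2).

First differences 12, 20; second difference 8 = 2a, so a = 4.
Expanding, the x-coefficient is −2ah = -8h; matching it to the data gives h = 2, and then k = 4.
So Q(x) = 4(x − 2)² + 4.
Q(2) = 4·0² + 4 = 4.

4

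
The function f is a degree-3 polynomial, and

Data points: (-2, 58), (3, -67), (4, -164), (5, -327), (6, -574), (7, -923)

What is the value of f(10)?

Write f(n) = an³ + bn² + cn + d; the 6 given values yield a linear system in the 4 coefficients.
Solving, f(n) = -3n³ + 3n² - 7n + 8.
Then f(10) = -2762.

-2762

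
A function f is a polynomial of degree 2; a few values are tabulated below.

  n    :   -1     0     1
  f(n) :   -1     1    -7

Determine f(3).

-53

Write f(n) = an² + bn + c; the 3 given values yield a linear system in the 3 coefficients.
Solving, f(n) = -5n² - 3n + 1.
Then f(3) = -53.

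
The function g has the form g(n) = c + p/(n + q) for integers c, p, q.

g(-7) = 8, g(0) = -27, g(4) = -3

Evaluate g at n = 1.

-12

(g(n) − c)(n + q) = p for each data point; the three points give a linear system in c and q, then p follows.
Solving: c = 3, q = 1, p = -30, so g(n) = 3 − 30/(n + 1).
Then g(1) = 3 − 30/2 = -12.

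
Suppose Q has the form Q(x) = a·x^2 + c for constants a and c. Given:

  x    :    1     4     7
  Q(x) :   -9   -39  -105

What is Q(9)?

From Q(1) = -9 and Q(4) = -39: 1a + c = -9 and 16a + c = -39.
Subtracting: 15a = -30, so a = -2; then c = -9 − (-2)·1 = -7.
So Q(x) = -2x² − 7, and Q(9) = -169.

-169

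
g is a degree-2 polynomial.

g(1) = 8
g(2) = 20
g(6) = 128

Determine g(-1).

Write g(m) = am² + bm + c; the 3 given values yield a linear system in the 3 coefficients.
Solving, g(m) = 3m² + 3m + 2.
Then g(-1) = 2.

2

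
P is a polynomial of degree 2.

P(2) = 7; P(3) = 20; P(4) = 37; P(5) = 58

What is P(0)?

-7

First differences: 13, 17, 21. Second differences: 4, 4.
Level-2 differences are constant, so P has degree 2.
Fitting a degree-2 polynomial gives P(k) = 2k² + 3k - 7.
Then P(0) = -7.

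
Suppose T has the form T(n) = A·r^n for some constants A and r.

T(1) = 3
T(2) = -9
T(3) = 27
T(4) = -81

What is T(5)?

243

Consecutive ratio: -9/3 = -3, and 27/(-9) = -3, so r = -3.
Then A·(-3)^1 = 3 gives A = -1, and T(n) = -1·(-3)^n.
T(5) = -1·(-3)^5 = 243.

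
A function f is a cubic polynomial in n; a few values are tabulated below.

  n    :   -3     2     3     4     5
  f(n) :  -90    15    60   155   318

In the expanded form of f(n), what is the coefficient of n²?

-2

Write f(n) = an³ + bn² + cn + d; the 5 given values yield a linear system in the 4 coefficients.
Solving, f(n) = 3n³ - 2n² - 2n + 3.
The coefficient of n² is -2.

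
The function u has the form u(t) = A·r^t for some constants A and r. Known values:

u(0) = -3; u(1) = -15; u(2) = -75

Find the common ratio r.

Consecutive ratio: -15/(-3) = 5, and -75/(-15) = 5, so r = 5.
Then A·5^0 = -3 gives A = -3, and u(t) = -3·5^t.

5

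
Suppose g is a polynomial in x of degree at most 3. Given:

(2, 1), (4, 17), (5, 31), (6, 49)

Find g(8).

97

Write g(x) = ax³ + bx² + cx + d; the 4 given values yield a linear system in the 4 coefficients.
Solving, the leading coefficient vanishes, and g(x) = 2x² - 4x + 1.
Then g(8) = 97.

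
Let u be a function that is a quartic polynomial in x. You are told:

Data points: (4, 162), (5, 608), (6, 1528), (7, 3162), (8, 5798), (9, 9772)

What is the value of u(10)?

First differences: 446, 920, 1634, 2636, 3974. Second differences: 474, 714, 1002, 1338. Third differences: 240, 288, 336. Fourth differences: 48, 48.
Level-4 differences are constant, so u has degree 4.
Extending the table by one column gives the next first difference 5696, so u(10) = 9772 + 5696 = 15468.

15468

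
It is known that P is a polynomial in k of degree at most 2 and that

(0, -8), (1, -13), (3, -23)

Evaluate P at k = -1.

-3

Write P(k) = ak² + bk + c; the 3 given values yield a linear system in the 3 coefficients.
Solving, the leading coefficient vanishes, and P(k) = -5k - 8.
Then P(-1) = -3.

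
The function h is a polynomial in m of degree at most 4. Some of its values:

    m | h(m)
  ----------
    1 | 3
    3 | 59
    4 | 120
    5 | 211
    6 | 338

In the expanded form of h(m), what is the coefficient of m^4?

0

Write h(m) = am^4 + bm³ + cm² + dm + e; the 5 given values yield a linear system in the 5 coefficients.
Solving, the leading coefficient vanishes, and h(m) = m³ + 3m² + 3m - 4.
The coefficient of m^4 is 0.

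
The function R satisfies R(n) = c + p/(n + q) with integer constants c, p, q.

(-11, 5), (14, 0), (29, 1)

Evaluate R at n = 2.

(R(n) − c)(n + q) = p for each data point; the three points give a linear system in c and q, then p follows.
Solving: c = 2, q = 1, p = -30, so R(n) = 2 − 30/(n + 1).
Then R(2) = 2 − 30/3 = -8.

-8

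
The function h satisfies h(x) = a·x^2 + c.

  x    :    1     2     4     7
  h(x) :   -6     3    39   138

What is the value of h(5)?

From h(1) = -6 and h(2) = 3: 1a + c = -6 and 4a + c = 3.
Subtracting: 3a = 9, so a = 3; then c = -6 − 3·1 = -9.
So h(x) = 3x² − 9, and h(5) = 66.

66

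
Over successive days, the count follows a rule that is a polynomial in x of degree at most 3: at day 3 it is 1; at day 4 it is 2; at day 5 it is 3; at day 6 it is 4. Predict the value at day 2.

0

Write the value at x as u(x).
First differences: 1, 1, 1.
Level-1 differences are constant, so u has degree 1.
Fitting a degree-1 polynomial gives u(x) = x - 2.
Then u(2) = 0.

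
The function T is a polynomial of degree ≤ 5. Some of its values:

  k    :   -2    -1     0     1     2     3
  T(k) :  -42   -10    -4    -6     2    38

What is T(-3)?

-118

First differences: 32, 6, -2, 8, 36. Second differences: -26, -8, 10, 28. Third differences: 18, 18, 18.
Level-3 differences are constant, so T has degree 3.
Fitting a degree-3 polynomial gives T(k) = 3k³ - 4k² - k - 4.
Then T(-3) = -118.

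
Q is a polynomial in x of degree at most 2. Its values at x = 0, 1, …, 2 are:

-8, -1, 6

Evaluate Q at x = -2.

-22

First differences: 7, 7.
Level-1 differences are constant, so Q has degree 1.
Fitting a degree-1 polynomial gives Q(x) = 7x - 8.
Then Q(-2) = -22.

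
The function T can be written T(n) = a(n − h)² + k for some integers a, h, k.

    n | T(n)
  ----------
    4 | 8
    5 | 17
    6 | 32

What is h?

First differences 9, 15; second difference 6 = 2a, so a = 3.
Expanding, the n-coefficient is −2ah = -6h; matching it to the data gives h = 3, and then k = 5.
So T(n) = 3(n − 3)² + 5.
Hence h = 3.

3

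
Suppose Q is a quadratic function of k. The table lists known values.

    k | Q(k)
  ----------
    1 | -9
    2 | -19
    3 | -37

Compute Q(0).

Write Q(k) = ak² + bk + c; the 3 given values yield a linear system in the 3 coefficients.
Solving, Q(k) = -4k² + 2k - 7.
Then Q(0) = -7.

-7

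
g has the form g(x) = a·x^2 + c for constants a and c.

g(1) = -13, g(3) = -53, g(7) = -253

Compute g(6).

From g(1) = -13 and g(3) = -53: 1a + c = -13 and 9a + c = -53.
Subtracting: 8a = -40, so a = -5; then c = -13 − (-5)·1 = -8.
So g(x) = -5x² − 8, and g(6) = -188.

-188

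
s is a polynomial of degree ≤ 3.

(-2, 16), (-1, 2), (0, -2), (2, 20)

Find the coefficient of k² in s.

5

Write s(k) = ak³ + bk² + ck + d; the 4 given values yield a linear system in the 4 coefficients.
Solving, the leading coefficient vanishes, and s(k) = 5k² + k - 2.
The coefficient of k² is 5.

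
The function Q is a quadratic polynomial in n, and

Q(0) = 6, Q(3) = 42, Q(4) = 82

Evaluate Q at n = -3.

Write Q(n) = an² + bn + c; the 3 given values yield a linear system in the 3 coefficients.
Solving, Q(n) = 7n² - 9n + 6.
Then Q(-3) = 96.

96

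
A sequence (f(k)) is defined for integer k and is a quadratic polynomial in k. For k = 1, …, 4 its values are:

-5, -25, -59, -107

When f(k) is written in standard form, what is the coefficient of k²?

First differences: -20, -34, -48. Second differences: -14, -14.
Level-2 differences are constant, so f has degree 2.
Fitting a degree-2 polynomial gives f(k) = -7k² + k + 1.
The coefficient of k² is -7.

-7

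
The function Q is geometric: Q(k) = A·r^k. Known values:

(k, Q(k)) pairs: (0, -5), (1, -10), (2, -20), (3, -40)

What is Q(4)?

-80

Consecutive ratio: -10/(-5) = 2, and -20/(-10) = 2, so r = 2.
Then A·2^0 = -5 gives A = -5, and Q(k) = -5·2^k.
Q(4) = -5·2^4 = -80.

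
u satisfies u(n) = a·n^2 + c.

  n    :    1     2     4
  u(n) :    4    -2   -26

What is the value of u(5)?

-44

From u(1) = 4 and u(2) = -2: 1a + c = 4 and 4a + c = -2.
Subtracting: 3a = -6, so a = -2; then c = 4 − (-2)·1 = 6.
So u(n) = -2n² + 6, and u(5) = -44.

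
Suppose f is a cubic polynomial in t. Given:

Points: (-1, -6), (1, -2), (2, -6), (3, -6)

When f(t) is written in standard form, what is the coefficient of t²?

-4

Write f(t) = at³ + bt² + ct + d; the 4 given values yield a linear system in the 4 coefficients.
Solving, f(t) = t³ - 4t² + t.
The coefficient of t² is -4.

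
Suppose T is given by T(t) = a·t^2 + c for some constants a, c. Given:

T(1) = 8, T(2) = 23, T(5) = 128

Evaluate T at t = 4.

83

From T(1) = 8 and T(2) = 23: 1a + c = 8 and 4a + c = 23.
Subtracting: 3a = 15, so a = 5; then c = 8 − 5·1 = 3.
So T(t) = 5t² + 3, and T(4) = 83.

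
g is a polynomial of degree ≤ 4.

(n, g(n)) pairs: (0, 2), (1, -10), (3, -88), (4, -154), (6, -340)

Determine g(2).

-40

Write g(n) = an^4 + bn³ + cn² + dn + e; the 5 given values yield a linear system in the 5 coefficients.
Solving, the top 2 coefficients vanish, and g(n) = -9n² - 3n + 2.
Then g(2) = -40.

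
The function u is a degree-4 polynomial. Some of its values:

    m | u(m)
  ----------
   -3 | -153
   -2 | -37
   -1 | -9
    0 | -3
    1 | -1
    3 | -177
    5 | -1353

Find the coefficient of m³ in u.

-1

Write u(m) = am^4 + bm³ + cm² + dm + e; the 7 given values yield a linear system in the 5 coefficients.
Solving, u(m) = -2m^4 - m³ + 5m - 3.
The coefficient of m³ is -1.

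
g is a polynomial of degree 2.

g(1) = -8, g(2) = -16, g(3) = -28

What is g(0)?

Write g(k) = ak² + bk + c; the 3 given values yield a linear system in the 3 coefficients.
Solving, g(k) = -2k² - 2k - 4.
Then g(0) = -4.

-4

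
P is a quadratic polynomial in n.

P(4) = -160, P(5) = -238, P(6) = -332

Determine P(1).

-22

Write P(n) = an² + bn + c; the 3 given values yield a linear system in the 3 coefficients.
Solving, P(n) = -8n² - 6n - 8.
Then P(1) = -22.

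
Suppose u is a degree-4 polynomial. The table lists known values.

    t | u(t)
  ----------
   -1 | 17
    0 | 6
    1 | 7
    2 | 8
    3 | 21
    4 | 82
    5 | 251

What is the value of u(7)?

Write u(t) = at^4 + bt³ + ct² + dt + e; the 7 given values yield a linear system in the 5 coefficients.
Solving, u(t) = t^4 - 4t³ + 5t² - t + 6.
Then u(7) = 1273.

1273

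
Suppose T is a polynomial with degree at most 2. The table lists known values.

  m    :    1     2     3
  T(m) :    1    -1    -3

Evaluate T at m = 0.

3

Write T(m) = am² + bm + c; the 3 given values yield a linear system in the 3 coefficients.
Solving, the leading coefficient vanishes, and T(m) = -2m + 3.
Then T(0) = 3.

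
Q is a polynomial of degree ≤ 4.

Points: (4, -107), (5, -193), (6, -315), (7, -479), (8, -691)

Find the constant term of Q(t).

-3

Write Q(t) = at^4 + bt³ + ct² + dt + e; the 5 given values yield a linear system in the 5 coefficients.
Solving, the leading coefficient vanishes, and Q(t) = -t³ - 3t² + 2t - 3.
The constant term is Q(0) = -3.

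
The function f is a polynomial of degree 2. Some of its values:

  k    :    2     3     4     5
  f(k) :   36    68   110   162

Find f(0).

2

First differences: 32, 42, 52. Second differences: 10, 10.
Level-2 differences are constant, so f has degree 2.
Fitting a degree-2 polynomial gives f(k) = 5k² + 7k + 2.
Then f(0) = 2.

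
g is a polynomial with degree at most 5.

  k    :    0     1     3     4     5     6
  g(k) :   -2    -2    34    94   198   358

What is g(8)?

Write g(k) = ak^5 + bk^4 + ck³ + dk² + ek + p; the 6 given values yield a linear system in the 6 coefficients.
Solving, the top 2 coefficients vanish, and g(k) = 2k³ - 2k² - 2.
Then g(8) = 894.

894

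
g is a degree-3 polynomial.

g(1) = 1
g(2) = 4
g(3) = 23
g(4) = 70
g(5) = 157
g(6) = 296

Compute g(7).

Write g(t) = at³ + bt² + ct + d; the 6 given values yield a linear system in the 4 coefficients.
Solving, g(t) = 2t³ - 4t² + t + 2.
Then g(7) = 499.

499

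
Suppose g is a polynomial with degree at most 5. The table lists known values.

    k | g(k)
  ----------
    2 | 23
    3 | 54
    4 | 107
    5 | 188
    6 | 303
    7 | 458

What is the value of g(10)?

1223

First differences: 31, 53, 81, 115, 155. Second differences: 22, 28, 34, 40. Third differences: 6, 6, 6.
Level-3 differences are constant, so g has degree 3.
Fitting a degree-3 polynomial gives g(k) = k³ + 2k² + 2k + 3.
Then g(10) = 1223.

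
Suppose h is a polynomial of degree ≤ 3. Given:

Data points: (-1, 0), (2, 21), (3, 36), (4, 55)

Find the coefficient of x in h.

5

Write h(x) = ax³ + bx² + cx + d; the 4 given values yield a linear system in the 4 coefficients.
Solving, the leading coefficient vanishes, and h(x) = 2x² + 5x + 3.
The coefficient of x is 5.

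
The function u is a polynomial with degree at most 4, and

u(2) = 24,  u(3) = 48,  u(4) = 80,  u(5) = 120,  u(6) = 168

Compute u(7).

224

First differences: 24, 32, 40, 48. Second differences: 8, 8, 8.
Level-2 differences are constant, so u has degree 2.
Extending the table by one column gives the next first difference 56, so u(7) = 168 + 56 = 224.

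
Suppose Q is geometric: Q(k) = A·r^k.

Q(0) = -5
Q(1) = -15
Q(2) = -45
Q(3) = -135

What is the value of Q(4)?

Consecutive ratio: -15/(-5) = 3, and -45/(-15) = 3, so r = 3.
Then A·3^0 = -5 gives A = -5, and Q(k) = -5·3^k.
Q(4) = -5·3^4 = -405.

-405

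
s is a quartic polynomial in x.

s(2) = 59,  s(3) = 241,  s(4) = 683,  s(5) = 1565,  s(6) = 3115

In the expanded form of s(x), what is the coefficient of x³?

Write s(x) = ax^4 + bx³ + cx² + dx + e; the 5 given values yield a linear system in the 5 coefficients.
Solving, s(x) = 2x^4 + 2x³ + 2x² + 4x - 5.
The coefficient of x³ is 2.

2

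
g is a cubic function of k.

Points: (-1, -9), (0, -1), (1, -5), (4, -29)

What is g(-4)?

-165

Write g(k) = ak³ + bk² + ck + d; the 4 given values yield a linear system in the 4 coefficients.
Solving, g(k) = k³ - 6k² + k - 1.
Then g(-4) = -165.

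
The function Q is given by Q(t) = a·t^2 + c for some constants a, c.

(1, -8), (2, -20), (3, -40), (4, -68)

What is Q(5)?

-104

From Q(1) = -8 and Q(2) = -20: 1a + c = -8 and 4a + c = -20.
Subtracting: 3a = -12, so a = -4; then c = -8 − (-4)·1 = -4.
So Q(t) = -4t² − 4, and Q(5) = -104.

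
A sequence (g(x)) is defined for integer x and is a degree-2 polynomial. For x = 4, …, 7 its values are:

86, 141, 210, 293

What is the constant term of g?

6

Write g(x) = ax² + bx + c; the 4 given values yield a linear system in the 3 coefficients.
Solving, g(x) = 7x² - 8x + 6.
The constant term is g(0) = 6.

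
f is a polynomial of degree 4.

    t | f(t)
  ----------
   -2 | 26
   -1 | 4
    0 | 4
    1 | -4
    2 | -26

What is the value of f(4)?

Write f(t) = at^4 + bt³ + ct² + dt + e; the 5 given values yield a linear system in the 5 coefficients.
Solving, f(t) = t^4 - 3t³ - 5t² - t + 4.
Then f(4) = -16.

-16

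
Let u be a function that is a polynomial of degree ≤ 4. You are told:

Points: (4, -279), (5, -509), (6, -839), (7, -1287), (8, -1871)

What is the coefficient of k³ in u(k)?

-3

First differences: -230, -330, -448, -584. Second differences: -100, -118, -136. Third differences: -18, -18.
Level-3 differences are constant, so u has degree 3.
Fitting a degree-3 polynomial gives u(k) = -3k³ - 5k² - 2k + 1.
The coefficient of k³ is -3.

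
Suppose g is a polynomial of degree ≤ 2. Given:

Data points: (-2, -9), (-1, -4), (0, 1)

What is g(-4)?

Write g(k) = ak² + bk + c; the 3 given values yield a linear system in the 3 coefficients.
Solving, the leading coefficient vanishes, and g(k) = 5k + 1.
Then g(-4) = -19.

-19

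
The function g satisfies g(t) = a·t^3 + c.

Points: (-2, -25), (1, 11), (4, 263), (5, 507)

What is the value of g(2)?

From g(-2) = -25 and g(1) = 11: -8a + c = -25 and 1a + c = 11.
Subtracting: 9a = 36, so a = 4; then c = -25 − 4·(-8) = 7.
So g(t) = 4t³ + 7, and g(2) = 39.

39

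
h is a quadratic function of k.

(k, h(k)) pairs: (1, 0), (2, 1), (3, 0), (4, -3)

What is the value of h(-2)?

-15

First differences: 1, -1, -3. Second differences: -2, -2.
Level-2 differences are constant, so h has degree 2.
Fitting a degree-2 polynomial gives h(k) = -k² + 4k - 3.
Then h(-2) = -15.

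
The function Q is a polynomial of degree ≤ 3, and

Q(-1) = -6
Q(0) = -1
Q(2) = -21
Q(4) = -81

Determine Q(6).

Write Q(n) = an³ + bn² + cn + d; the 4 given values yield a linear system in the 4 coefficients.
Solving, the leading coefficient vanishes, and Q(n) = -5n² - 1.
Then Q(6) = -181.

-181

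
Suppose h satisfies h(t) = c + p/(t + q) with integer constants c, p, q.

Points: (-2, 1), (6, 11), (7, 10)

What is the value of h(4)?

(h(t) − c)(t + q) = p for each data point; the three points give a linear system in c and q, then p follows.
Solving: c = 6, q = -2, p = 20, so h(t) = 6 + 20/(t − 2).
Then h(4) = 6 + 20/2 = 16.

16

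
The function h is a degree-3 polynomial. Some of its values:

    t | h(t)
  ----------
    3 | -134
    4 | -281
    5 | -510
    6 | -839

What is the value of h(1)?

Write h(t) = at³ + bt² + ct + d; the 4 given values yield a linear system in the 4 coefficients.
Solving, h(t) = -3t³ - 5t² - t - 5.
Then h(1) = -14.

-14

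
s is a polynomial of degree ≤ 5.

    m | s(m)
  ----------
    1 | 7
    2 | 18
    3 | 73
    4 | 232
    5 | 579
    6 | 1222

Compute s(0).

4

Write s(m) = am^5 + bm^4 + cm³ + dm² + em + p; the 6 given values yield a linear system in the 6 coefficients.
Solving, the leading coefficient vanishes, and s(m) = m^4 - 3m² + 5m + 4.
Then s(0) = 4.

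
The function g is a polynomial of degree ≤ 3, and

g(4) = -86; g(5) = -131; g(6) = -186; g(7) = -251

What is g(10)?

First differences: -45, -55, -65. Second differences: -10, -10.
Level-2 differences are constant, so g has degree 2.
Fitting a degree-2 polynomial gives g(t) = -5t² - 6.
Then g(10) = -506.

-506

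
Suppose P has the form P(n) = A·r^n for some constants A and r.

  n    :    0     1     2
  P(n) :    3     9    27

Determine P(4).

Consecutive ratio: 9/3 = 3, and 27/9 = 3, so r = 3.
Then A·3^0 = 3 gives A = 3, and P(n) = 3·3^n.
P(4) = 3·3^4 = 243.

243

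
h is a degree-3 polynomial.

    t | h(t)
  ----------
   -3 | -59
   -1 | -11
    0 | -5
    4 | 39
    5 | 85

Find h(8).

Write h(t) = at³ + bt² + ct + d; the 5 given values yield a linear system in the 4 coefficients.
Solving, h(t) = t³ - 2t² + 3t - 5.
Then h(8) = 403.

403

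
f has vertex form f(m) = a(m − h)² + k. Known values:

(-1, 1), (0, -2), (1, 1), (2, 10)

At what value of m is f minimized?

0

First differences -3, 3, 9; second difference 6 = 2a, so a = 3.
Expanding, the m-coefficient is −2ah = -6h; matching it to the data gives h = 0, and then k = -2.
So f(m) = 3(m + 0)² − 2.
Hence h = 0.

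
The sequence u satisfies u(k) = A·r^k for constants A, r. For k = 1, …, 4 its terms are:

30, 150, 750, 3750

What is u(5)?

Consecutive ratio: 150/30 = 5, and 750/150 = 5, so r = 5.
Then A·5^1 = 30 gives A = 6, and u(k) = 6·5^k.
u(5) = 6·5^5 = 18750.

18750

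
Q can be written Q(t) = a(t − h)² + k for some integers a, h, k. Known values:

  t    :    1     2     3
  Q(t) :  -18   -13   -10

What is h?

First differences 5, 3; second difference -2 = 2a, so a = -1.
Expanding, the t-coefficient is −2ah = 2h; matching it to the data gives h = 4, and then k = -9.
So Q(t) = -1(t − 4)² − 9.
Hence h = 4.

4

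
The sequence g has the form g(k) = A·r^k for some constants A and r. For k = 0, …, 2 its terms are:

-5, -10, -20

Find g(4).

Consecutive ratio: -10/(-5) = 2, and -20/(-10) = 2, so r = 2.
Then A·2^0 = -5 gives A = -5, and g(k) = -5·2^k.
g(4) = -5·2^4 = -80.

-80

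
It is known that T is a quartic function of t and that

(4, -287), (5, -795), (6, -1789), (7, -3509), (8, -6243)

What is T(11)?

Write T(t) = at^4 + bt³ + ct² + dt + e; the 5 given values yield a linear system in the 5 coefficients.
Solving, T(t) = -2t^4 + 4t³ - t² - 5t + 5.
Then T(11) = -24129.

-24129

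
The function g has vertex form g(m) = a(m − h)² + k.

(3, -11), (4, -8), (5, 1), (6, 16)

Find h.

3

First differences 3, 9, 15; second difference 6 = 2a, so a = 3.
Expanding, the m-coefficient is −2ah = -6h; matching it to the data gives h = 3, and then k = -11.
So g(m) = 3(m − 3)² − 11.
Hence h = 3.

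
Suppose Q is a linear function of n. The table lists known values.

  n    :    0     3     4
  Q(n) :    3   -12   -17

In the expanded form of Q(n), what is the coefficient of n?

Write Q(n) = an + b; the 3 given values yield a linear system in the 2 coefficients.
Solving, Q(n) = -5n + 3.
The coefficient of n is -5.

-5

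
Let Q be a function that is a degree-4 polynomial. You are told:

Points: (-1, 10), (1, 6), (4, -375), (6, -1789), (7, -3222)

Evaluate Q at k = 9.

-8410

Write Q(k) = ak^4 + bk³ + ck² + dk + e; the 5 given values yield a linear system in the 5 coefficients.
Solving, Q(k) = -k^4 - 3k³ + 4k² + k + 5.
Then Q(9) = -8410.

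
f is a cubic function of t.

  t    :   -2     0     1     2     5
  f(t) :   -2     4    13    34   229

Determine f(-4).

Write f(t) = at³ + bt² + ct + d; the 5 given values yield a linear system in the 4 coefficients.
Solving, f(t) = t³ + 3t² + 5t + 4.
Then f(-4) = -32.

-32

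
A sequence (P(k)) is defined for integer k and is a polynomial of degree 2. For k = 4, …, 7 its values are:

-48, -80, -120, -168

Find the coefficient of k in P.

First differences: -32, -40, -48. Second differences: -8, -8.
Level-2 differences are constant, so P has degree 2.
Fitting a degree-2 polynomial gives P(k) = -4k² + 4k.
The coefficient of k is 4.

4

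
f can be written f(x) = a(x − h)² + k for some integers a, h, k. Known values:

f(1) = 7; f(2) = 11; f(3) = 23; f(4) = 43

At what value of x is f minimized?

First differences 4, 12, 20; second difference 8 = 2a, so a = 4.
Expanding, the x-coefficient is −2ah = -8h; matching it to the data gives h = 1, and then k = 7.
So f(x) = 4(x − 1)² + 7.
Hence h = 1.

1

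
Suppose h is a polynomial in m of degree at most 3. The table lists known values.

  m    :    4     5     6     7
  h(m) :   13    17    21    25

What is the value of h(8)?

29

First differences: 4, 4, 4.
Level-1 differences are constant, so h has degree 1.
Fitting a degree-1 polynomial gives h(m) = 4m - 3.
Then h(8) = 29.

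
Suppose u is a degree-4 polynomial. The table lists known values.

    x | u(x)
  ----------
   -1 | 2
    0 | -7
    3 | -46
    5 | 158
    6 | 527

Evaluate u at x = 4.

Write u(x) = ax^4 + bx³ + cx² + dx + e; the 5 given values yield a linear system in the 5 coefficients.
Solving, u(x) = x^4 - 3x³ - 2x² - 7x - 7.
Then u(4) = -3.

-3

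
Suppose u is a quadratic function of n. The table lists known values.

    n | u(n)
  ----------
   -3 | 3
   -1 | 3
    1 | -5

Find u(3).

Write u(n) = an² + bn + c; the 3 given values yield a linear system in the 3 coefficients.
Solving, u(n) = -n² - 4n.
Then u(3) = -21.

-21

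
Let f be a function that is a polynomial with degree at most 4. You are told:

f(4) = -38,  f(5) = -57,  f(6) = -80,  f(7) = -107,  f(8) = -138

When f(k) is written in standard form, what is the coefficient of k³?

Write f(k) = ak^4 + bk³ + ck² + dk + e; the 5 given values yield a linear system in the 5 coefficients.
Solving, the top 2 coefficients vanish, and f(k) = -2k² - k - 2.
The coefficient of k³ is 0.

0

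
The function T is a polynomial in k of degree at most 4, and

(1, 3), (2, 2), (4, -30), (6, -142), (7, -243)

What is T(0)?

Write T(k) = ak^4 + bk³ + ck² + dk + e; the 5 given values yield a linear system in the 5 coefficients.
Solving, the leading coefficient vanishes, and T(k) = -k³ + 2k² + 2.
The constant term is T(0) = 2.

2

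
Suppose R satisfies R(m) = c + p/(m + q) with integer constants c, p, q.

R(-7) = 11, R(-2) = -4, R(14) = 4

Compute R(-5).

(R(m) − c)(m + q) = p for each data point; the three points give a linear system in c and q, then p follows.
Solving: c = 5, q = 4, p = -18, so R(m) = 5 − 18/(m + 4).
Then R(-5) = 5 − 18/(-1) = 23.

23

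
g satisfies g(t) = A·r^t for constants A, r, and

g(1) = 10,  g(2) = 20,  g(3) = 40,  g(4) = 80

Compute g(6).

320

Consecutive ratio: 20/10 = 2, and 40/20 = 2, so r = 2.
Then A·2^1 = 10 gives A = 5, and g(t) = 5·2^t.
g(6) = 5·2^6 = 320.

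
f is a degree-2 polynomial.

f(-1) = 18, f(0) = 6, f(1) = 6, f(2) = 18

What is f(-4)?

126

First differences: -12, 0, 12. Second differences: 12, 12.
Level-2 differences are constant, so f has degree 2.
Fitting a degree-2 polynomial gives f(m) = 6m² - 6m + 6.
Then f(-4) = 126.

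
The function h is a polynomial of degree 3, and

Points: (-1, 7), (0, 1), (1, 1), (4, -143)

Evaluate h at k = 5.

-299

Write h(k) = ak³ + bk² + ck + d; the 4 given values yield a linear system in the 4 coefficients.
Solving, h(k) = -3k³ + 3k² + 1.
Then h(5) = -299.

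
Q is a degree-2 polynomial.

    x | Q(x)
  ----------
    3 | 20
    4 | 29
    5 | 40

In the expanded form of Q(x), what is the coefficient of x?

Write Q(x) = ax² + bx + c; the 3 given values yield a linear system in the 3 coefficients.
Solving, Q(x) = x² + 2x + 5.
The coefficient of x is 2.

2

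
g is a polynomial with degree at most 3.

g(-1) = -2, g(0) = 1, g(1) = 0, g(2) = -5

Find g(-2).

First differences: 3, -1, -5. Second differences: -4, -4.
Level-2 differences are constant, so g has degree 2.
Fitting a degree-2 polynomial gives g(n) = -2n² + n + 1.
Then g(-2) = -9.

-9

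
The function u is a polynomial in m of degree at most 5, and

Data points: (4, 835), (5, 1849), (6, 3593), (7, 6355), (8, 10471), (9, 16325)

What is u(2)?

85

First differences: 1014, 1744, 2762, 4116, 5854. Second differences: 730, 1018, 1354, 1738. Third differences: 288, 336, 384. Fourth differences: 48, 48.
Level-4 differences are constant, so u has degree 4.
Fitting a degree-4 polynomial gives u(m) = 2m^4 + 4m³ + 3m² + 5m - 1.
Then u(2) = 85.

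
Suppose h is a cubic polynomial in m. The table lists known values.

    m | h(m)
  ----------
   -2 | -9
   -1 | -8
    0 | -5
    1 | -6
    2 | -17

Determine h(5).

First differences: 1, 3, -1, -11. Second differences: 2, -4, -10. Third differences: -6, -6.
Level-3 differences are constant, so h has degree 3.
Fitting a degree-3 polynomial gives h(m) = -m³ - 2m² + 2m - 5.
Then h(5) = -170.

-170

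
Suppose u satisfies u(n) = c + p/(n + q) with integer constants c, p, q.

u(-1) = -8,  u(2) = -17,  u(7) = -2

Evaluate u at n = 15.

-4

(u(n) − c)(n + q) = p for each data point; the three points give a linear system in c and q, then p follows.
Solving: c = -5, q = -3, p = 12, so u(n) = -5 + 12/(n − 3).
Then u(15) = -5 + 12/12 = -4.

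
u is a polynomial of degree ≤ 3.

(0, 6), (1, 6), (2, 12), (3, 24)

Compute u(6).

Write u(x) = ax³ + bx² + cx + d; the 4 given values yield a linear system in the 4 coefficients.
Solving, the leading coefficient vanishes, and u(x) = 3x² - 3x + 6.
Then u(6) = 96.

96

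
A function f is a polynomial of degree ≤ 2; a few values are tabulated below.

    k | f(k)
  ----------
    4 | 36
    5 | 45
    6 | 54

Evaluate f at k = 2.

First differences: 9, 9.
Level-1 differences are constant, so f has degree 1.
Fitting a degree-1 polynomial gives f(k) = 9k.
Then f(2) = 18.

18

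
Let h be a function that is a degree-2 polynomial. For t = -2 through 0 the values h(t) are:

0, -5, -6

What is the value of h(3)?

Write h(t) = at² + bt + c; the 3 given values yield a linear system in the 3 coefficients.
Solving, h(t) = 2t² + t - 6.
Then h(3) = 15.

15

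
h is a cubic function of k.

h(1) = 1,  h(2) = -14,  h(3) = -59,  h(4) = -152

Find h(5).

Write h(k) = ak³ + bk² + ck + d; the 4 given values yield a linear system in the 4 coefficients.
Solving, h(k) = -3k³ + 3k² - 3k + 4.
Then h(5) = -311.

-311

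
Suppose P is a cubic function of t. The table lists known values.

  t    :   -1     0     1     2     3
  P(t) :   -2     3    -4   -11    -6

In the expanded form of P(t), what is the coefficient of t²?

-6

First differences: 5, -7, -7, 5. Second differences: -12, 0, 12. Third differences: 12, 12.
Level-3 differences are constant, so P has degree 3.
Fitting a degree-3 polynomial gives P(t) = 2t³ - 6t² - 3t + 3.
The coefficient of t² is -6.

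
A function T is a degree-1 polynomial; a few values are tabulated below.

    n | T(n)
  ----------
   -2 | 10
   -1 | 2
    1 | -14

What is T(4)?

-38

Write T(n) = an + b; the 3 given values yield a linear system in the 2 coefficients.
Solving, T(n) = -8n - 6.
Then T(4) = -38.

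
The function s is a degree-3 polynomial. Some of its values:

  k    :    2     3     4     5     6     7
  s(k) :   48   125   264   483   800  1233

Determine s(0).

8

First differences: 77, 139, 219, 317, 433. Second differences: 62, 80, 98, 116. Third differences: 18, 18, 18.
Level-3 differences are constant, so s has degree 3.
Fitting a degree-3 polynomial gives s(k) = 3k³ + 4k² + 8.
Then s(0) = 8.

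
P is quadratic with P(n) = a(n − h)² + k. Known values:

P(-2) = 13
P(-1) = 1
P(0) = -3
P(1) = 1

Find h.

First differences -12, -4, 4; second difference 8 = 2a, so a = 4.
Expanding, the n-coefficient is −2ah = -8h; matching it to the data gives h = 0, and then k = -3.
So P(n) = 4(n + 0)² − 3.
Hence h = 0.

0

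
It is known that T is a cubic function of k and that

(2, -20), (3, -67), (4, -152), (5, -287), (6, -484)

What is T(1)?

Write T(k) = ak³ + bk² + ck + d; the 5 given values yield a linear system in the 4 coefficients.
Solving, T(k) = -2k³ - k² - 4k + 8.
Then T(1) = 1.

1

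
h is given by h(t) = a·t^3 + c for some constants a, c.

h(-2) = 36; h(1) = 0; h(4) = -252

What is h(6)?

From h(-2) = 36 and h(1) = 0: -8a + c = 36 and 1a + c = 0.
Subtracting: 9a = -36, so a = -4; then c = 36 − (-4)·(-8) = 4.
So h(t) = -4t³ + 4, and h(6) = -860.

-860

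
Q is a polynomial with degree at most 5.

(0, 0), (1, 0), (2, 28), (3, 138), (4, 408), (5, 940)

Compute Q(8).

5488

First differences: 0, 28, 110, 270, 532. Second differences: 28, 82, 160, 262. Third differences: 54, 78, 102. Fourth differences: 24, 24.
Level-4 differences are constant, so Q has degree 4.
Fitting a degree-4 polynomial gives Q(m) = m^4 + 3m³ - 2m² - 2m.
Then Q(8) = 5488.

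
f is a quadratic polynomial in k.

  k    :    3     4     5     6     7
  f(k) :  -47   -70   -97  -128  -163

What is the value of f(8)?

-202

First differences: -23, -27, -31, -35. Second differences: -4, -4, -4.
Level-2 differences are constant, so f has degree 2.
Fitting a degree-2 polynomial gives f(k) = -2k² - 9k - 2.
Then f(8) = -202.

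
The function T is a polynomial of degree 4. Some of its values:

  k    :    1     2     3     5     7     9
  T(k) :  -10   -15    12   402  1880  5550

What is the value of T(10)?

8657

Write T(k) = ak^4 + bk³ + ck² + dk + e; the 6 given values yield a linear system in the 5 coefficients.
Solving, T(k) = k^4 - k³ - 3k² - 4k - 3.
Then T(10) = 8657.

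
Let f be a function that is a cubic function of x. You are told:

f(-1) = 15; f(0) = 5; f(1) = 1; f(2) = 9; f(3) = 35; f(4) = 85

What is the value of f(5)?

First differences: -10, -4, 8, 26, 50. Second differences: 6, 12, 18, 24. Third differences: 6, 6, 6.
Level-3 differences are constant, so f has degree 3.
Fitting a degree-3 polynomial gives f(x) = x³ + 3x² - 8x + 5.
Then f(5) = 165.

165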